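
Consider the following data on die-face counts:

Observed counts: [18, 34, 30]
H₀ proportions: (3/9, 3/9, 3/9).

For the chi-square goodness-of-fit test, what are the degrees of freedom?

df = k − 1 = 3 − 1 = 2

degrees of freedom = 2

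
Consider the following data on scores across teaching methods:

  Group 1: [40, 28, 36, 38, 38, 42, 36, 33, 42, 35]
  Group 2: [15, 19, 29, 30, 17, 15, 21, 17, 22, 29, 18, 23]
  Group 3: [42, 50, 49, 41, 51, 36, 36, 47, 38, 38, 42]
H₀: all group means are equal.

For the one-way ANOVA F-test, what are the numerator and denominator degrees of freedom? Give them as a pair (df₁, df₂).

degrees of freedom = [2, 30]

k = 3 groups, N = 33 total
df = (k−1, N−k) = (3−1, 33−3) = (2, 30)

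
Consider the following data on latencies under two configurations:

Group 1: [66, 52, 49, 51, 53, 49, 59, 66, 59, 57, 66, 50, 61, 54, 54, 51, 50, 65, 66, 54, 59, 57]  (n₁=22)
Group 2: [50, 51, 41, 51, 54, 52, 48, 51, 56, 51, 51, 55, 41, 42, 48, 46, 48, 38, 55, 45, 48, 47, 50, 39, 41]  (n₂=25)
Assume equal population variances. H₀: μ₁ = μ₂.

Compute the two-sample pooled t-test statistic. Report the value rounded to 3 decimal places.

test statistic = 5.329

x̄₁=56.727, s₁=6.096, n₁=22
x̄₂=47.960, s₂=5.184, n₂=25
s_p² = [21·6.096² + 24·5.184²]/45 = 31.6739
SE = √(s_p²·(1/22+1/25)) = 1.6452
t = (56.727−47.960)/1.6452 = 5.3290
df = 45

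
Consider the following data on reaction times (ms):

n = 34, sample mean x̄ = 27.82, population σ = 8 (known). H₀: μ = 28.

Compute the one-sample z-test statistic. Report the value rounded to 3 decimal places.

SE = σ/√n = 8/√34 = 1.3720
z = (x̄−μ₀)/SE = (27.82−28)/1.3720 = -0.1312

test statistic = -0.131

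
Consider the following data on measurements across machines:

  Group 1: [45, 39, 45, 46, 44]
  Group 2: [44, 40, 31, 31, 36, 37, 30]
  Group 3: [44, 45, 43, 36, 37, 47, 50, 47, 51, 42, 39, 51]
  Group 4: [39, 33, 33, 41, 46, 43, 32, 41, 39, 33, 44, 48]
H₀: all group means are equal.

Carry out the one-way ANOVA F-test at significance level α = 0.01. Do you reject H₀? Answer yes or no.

Group means [43.80, 35.57, 44.33, 39.33], grand mean 40.889
SSB = Σnᵢ(x̄ᵢ−x̄)² = 411.708; SSW = ΣΣ(x−x̄ᵢ)² = 825.848
MSB = 411.708/3 = 137.2360; MSW = 825.848/32 = 25.8077
F = MSB/MSW = 5.3176
df = (3, 32)
p-value (upper-tail) = 0.00435
At α=0.01: p < α → reject H₀

reject H₀: yes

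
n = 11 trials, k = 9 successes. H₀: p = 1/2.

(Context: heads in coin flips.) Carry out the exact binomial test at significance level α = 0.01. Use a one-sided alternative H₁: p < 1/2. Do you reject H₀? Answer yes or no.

reject H₀: no

Exact binomial: n=11, k=9, p₀=1/2=0.5000
P(X≤9) from Σ C(n,i)·p₀^i·(1−p₀)^(n−i)
p-value (one-sided, H₁ less) = 0.99414
At α=0.01: p ≥ α → fail to reject H₀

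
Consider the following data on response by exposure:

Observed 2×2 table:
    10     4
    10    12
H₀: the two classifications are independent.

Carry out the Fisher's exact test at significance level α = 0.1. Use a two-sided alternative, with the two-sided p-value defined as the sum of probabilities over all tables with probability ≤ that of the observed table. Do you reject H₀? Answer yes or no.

reject H₀: no

Margins: r₁=14, r₂=22, c₁=20, c₂=16, n=36
p_obs = C(14,10)·C(22,10)/C(36,20); sum pmf over tables with pmf ≤ p_obs
p-value (two-sided) = 0.17602
At α=0.1: p ≥ α → fail to reject H₀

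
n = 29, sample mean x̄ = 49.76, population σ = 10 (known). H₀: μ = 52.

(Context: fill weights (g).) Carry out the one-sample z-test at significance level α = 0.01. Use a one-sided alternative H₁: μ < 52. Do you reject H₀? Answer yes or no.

SE = σ/√n = 10/√29 = 1.8570
z = (x̄−μ₀)/SE = (49.76−52)/1.8570 = -1.2063
p-value (one-sided, H₁ less) = 0.11386
At α=0.01: p ≥ α → fail to reject H₀

reject H₀: no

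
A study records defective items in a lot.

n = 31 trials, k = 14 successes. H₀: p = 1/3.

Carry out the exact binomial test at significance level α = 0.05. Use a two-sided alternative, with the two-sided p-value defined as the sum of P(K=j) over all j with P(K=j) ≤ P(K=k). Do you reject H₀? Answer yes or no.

reject H₀: no

Exact binomial: n=31, k=14, p₀=1/3=0.3333
P(X=j) = C(n,j)·p₀^j·(1−p₀)^(n−j); p = Σ P(X=j) over j with P(X=j) ≤ P(X=14)
p-value (two-sided) = 0.18289
At α=0.05: p ≥ α → fail to reject H₀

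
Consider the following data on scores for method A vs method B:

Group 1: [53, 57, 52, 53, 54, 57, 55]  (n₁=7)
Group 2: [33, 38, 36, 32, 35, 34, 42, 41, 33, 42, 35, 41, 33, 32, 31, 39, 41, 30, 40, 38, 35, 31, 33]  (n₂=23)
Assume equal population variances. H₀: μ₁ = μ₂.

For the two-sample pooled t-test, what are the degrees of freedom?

df = n₁ + n₂ − 2 = 7 + 23 − 2 = 28

degrees of freedom = 28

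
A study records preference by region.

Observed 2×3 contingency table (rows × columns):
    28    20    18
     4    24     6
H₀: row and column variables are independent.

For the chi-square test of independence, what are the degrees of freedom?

df = (r−1)(c−1) = (2−1)·(3−1) = 2

degrees of freedom = 2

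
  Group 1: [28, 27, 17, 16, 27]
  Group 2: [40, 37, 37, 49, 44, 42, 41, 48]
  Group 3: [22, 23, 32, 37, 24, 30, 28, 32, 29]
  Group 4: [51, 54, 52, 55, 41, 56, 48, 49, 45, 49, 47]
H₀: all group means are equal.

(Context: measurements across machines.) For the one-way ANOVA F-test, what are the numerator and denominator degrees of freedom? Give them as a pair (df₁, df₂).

k = 4 groups, N = 33 total
df = (k−1, N−k) = (4−1, 33−4) = (3, 29)

degrees of freedom = [3, 29]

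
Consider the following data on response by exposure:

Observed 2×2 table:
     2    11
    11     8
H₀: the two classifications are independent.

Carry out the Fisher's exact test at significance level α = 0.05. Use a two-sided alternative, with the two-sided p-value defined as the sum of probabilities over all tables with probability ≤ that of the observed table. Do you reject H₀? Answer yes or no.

Margins: r₁=13, r₂=19, c₁=13, c₂=19, n=32
p_obs = C(13,2)·C(19,11)/C(32,13); sum pmf over tables with pmf ≤ p_obs
p-value (two-sided) = 0.02775
At α=0.05: p < α → reject H₀

reject H₀: yes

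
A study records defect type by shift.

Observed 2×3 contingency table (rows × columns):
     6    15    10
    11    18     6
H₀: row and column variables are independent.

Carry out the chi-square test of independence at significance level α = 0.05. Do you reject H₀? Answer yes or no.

reject H₀: no

Row totals [31, 35], col totals [17, 33, 16], n=66
χ² = (6−7.98)²/7.98 + (15−15.50)²/15.50 + (10−7.52)²/7.52 + (11−9.02)²/9.02 + (18−17.50)²/17.50 + (6−8.48)²/8.48 = 2.5101
df = 2
p-value (upper-tail) = 0.28506
At α=0.05: p ≥ α → fail to reject H₀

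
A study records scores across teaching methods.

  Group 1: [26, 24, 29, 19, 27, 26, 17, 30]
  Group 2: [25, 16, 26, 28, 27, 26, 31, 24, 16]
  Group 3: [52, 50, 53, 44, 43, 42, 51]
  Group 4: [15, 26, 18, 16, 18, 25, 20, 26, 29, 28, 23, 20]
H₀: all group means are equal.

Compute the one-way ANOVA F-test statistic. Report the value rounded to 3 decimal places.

Group means [24.75, 24.33, 47.86, 22.00], grand mean 28.222
SSB = Σnᵢ(x̄ᵢ−x̄)² = 3395.865; SSW = ΣΣ(x−x̄ᵢ)² = 740.357
MSB = 3395.865/3 = 1131.9550; MSW = 740.357/32 = 23.1362
F = MSB/MSW = 48.9258
df = (3, 32)

test statistic = 48.926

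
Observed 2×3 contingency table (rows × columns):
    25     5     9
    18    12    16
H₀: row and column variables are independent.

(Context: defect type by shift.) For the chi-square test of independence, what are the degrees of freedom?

degrees of freedom = 2

df = (r−1)(c−1) = (2−1)·(3−1) = 2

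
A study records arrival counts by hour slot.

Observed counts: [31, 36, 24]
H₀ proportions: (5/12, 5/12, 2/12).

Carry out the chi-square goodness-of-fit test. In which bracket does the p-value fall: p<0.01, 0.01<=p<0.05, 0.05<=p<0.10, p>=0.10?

p-value bracket: 0.01<=p<0.05

n = 91; E_i = n·p_i = [37.92, 37.92, 15.17]
χ² = (31−37.92)²/37.92 + (36−37.92)²/37.92 + (24−15.17)²/15.17 = 6.5033
df = 2
p-value (upper-tail) = 0.03871
→ bracket: 0.01<=p<0.05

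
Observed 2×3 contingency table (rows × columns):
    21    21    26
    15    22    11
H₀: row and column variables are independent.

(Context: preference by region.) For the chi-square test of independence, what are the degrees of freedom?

degrees of freedom = 2

df = (r−1)(c−1) = (2−1)·(3−1) = 2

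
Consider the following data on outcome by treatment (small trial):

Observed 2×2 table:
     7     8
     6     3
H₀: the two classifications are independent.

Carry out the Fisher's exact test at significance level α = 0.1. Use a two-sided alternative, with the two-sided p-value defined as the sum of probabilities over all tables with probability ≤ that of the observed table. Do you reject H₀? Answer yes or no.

reject H₀: no

Margins: r₁=15, r₂=9, c₁=13, c₂=11, n=24
p_obs = C(15,7)·C(9,6)/C(24,13); sum pmf over tables with pmf ≤ p_obs
p-value (two-sided) = 0.42253
At α=0.1: p ≥ α → fail to reject H₀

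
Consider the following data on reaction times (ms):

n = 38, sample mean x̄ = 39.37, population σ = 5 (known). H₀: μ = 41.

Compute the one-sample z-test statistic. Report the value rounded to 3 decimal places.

SE = σ/√n = 5/√38 = 0.8111
z = (x̄−μ₀)/SE = (39.37−41)/0.8111 = -2.0096

test statistic = -2.010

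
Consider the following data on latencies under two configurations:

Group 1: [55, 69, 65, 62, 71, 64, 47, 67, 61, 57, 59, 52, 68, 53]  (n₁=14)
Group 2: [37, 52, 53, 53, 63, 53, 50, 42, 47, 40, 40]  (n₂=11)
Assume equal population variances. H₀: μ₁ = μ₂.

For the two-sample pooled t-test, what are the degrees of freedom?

df = n₁ + n₂ − 2 = 14 + 11 − 2 = 23

degrees of freedom = 23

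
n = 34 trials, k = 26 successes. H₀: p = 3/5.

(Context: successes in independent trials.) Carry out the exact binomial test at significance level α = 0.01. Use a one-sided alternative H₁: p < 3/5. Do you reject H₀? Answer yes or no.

Exact binomial: n=34, k=26, p₀=3/5=0.6000
P(X≤26) from Σ C(n,i)·p₀^i·(1−p₀)^(n−i)
p-value (one-sided, H₁ less) = 0.98623
At α=0.01: p ≥ α → fail to reject H₀

reject H₀: no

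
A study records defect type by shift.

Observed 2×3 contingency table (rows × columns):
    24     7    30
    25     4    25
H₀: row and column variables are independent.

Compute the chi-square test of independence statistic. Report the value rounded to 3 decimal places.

Row totals [61, 54], col totals [49, 11, 55], n=115
χ² = (24−25.99)²/25.99 + (7−5.83)²/5.83 + (30−29.17)²/29.17 + (25−23.01)²/23.01 + (4−5.17)²/5.17 + (25−25.83)²/25.83 = 0.8703
df = 2

test statistic = 0.870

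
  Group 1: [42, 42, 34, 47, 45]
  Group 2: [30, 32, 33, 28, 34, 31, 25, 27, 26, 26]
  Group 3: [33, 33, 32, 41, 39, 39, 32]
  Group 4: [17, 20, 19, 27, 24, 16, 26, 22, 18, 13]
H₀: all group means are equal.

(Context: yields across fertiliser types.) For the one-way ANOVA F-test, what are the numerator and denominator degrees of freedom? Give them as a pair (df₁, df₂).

degrees of freedom = [3, 28]

k = 4 groups, N = 32 total
df = (k−1, N−k) = (4−1, 32−4) = (3, 28)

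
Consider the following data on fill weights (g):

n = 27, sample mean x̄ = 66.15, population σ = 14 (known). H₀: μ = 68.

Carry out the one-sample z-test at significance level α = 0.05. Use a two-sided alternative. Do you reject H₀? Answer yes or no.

SE = σ/√n = 14/√27 = 2.6943
z = (x̄−μ₀)/SE = (66.15−68)/2.6943 = -0.6866
p-value (two-sided) = 0.49231
At α=0.05: p ≥ α → fail to reject H₀

reject H₀: no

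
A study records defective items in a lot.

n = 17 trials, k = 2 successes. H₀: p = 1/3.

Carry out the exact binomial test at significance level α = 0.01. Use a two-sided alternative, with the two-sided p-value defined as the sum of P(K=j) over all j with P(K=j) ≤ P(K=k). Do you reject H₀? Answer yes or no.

Exact binomial: n=17, k=2, p₀=1/3=0.3333
P(X=j) = C(n,j)·p₀^j·(1−p₀)^(n−j); p = Σ P(X=j) over j with P(X=j) ≤ P(X=2)
p-value (two-sided) = 0.07144
At α=0.01: p ≥ α → fail to reject H₀

reject H₀: no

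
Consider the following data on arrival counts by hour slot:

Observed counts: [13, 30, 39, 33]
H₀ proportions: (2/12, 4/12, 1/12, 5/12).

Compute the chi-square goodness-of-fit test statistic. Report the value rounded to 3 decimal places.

n = 115; E_i = n·p_i = [19.17, 38.33, 9.58, 47.92]
χ² = (13−19.17)²/19.17 + (30−38.33)²/38.33 + (39−9.58)²/9.58 + (33−47.92)²/47.92 = 98.7357
df = 3

test statistic = 98.736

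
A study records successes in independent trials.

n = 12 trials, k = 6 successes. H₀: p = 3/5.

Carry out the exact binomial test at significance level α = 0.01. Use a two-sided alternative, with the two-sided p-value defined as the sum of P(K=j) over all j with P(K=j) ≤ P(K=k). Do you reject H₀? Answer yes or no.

Exact binomial: n=12, k=6, p₀=3/5=0.6000
P(X=j) = C(n,j)·p₀^j·(1−p₀)^(n−j); p = Σ P(X=j) over j with P(X=j) ≤ P(X=6)
p-value (two-sided) = 0.56013
At α=0.01: p ≥ α → fail to reject H₀

reject H₀: no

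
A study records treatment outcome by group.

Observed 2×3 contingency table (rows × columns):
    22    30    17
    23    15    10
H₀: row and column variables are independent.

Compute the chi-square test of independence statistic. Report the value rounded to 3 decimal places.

Row totals [69, 48], col totals [45, 45, 27], n=117
χ² = (22−26.54)²/26.54 + (30−26.54)²/26.54 + (17−15.92)²/15.92 + (23−18.46)²/18.46 + (15−18.46)²/18.46 + (10−11.08)²/11.08 = 3.1699
df = 2

test statistic = 3.170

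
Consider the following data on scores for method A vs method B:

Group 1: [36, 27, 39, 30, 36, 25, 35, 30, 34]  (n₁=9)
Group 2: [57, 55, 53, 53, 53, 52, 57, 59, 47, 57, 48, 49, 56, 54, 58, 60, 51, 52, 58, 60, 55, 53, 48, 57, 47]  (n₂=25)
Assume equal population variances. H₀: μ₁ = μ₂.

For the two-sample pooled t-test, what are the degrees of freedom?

degrees of freedom = 32

df = n₁ + n₂ − 2 = 9 + 25 − 2 = 32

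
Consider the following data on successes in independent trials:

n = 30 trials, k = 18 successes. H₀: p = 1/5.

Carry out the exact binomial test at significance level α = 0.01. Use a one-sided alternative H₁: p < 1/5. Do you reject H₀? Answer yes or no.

reject H₀: no

Exact binomial: n=30, k=18, p₀=1/5=0.2000
P(X≤18) from Σ C(n,i)·p₀^i·(1−p₀)^(n−i)
p-value (one-sided, H₁ less) = 1.00000
At α=0.01: p ≥ α → fail to reject H₀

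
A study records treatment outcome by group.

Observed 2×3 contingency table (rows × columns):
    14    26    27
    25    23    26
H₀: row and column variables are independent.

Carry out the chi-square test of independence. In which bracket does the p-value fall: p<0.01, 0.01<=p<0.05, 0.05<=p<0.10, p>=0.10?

p-value bracket: p>=0.10

Row totals [67, 74], col totals [39, 49, 53], n=141
χ² = (14−18.53)²/18.53 + (26−23.28)²/23.28 + (27−25.18)²/25.18 + (25−20.47)²/20.47 + (23−25.72)²/25.72 + (26−27.82)²/27.82 = 2.9649
df = 2
p-value (upper-tail) = 0.22708
→ bracket: p>=0.10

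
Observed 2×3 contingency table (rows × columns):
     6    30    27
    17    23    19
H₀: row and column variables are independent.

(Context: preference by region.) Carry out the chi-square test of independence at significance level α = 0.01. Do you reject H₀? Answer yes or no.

reject H₀: no

Row totals [63, 59], col totals [23, 53, 46], n=122
χ² = (6−11.88)²/11.88 + (30−27.37)²/27.37 + (27−23.75)²/23.75 + (17−11.12)²/11.12 + (23−25.63)²/25.63 + (19−22.25)²/22.25 = 7.4536
df = 2
p-value (upper-tail) = 0.02407
At α=0.01: p ≥ α → fail to reject H₀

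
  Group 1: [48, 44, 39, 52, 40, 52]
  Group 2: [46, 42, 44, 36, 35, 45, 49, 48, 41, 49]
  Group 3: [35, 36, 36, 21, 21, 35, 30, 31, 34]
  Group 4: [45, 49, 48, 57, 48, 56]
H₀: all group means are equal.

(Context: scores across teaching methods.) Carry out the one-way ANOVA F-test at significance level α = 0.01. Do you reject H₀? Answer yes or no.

Group means [45.83, 43.50, 31.00, 50.50], grand mean 41.677
SSB = Σnᵢ(x̄ᵢ−x̄)² = 1629.941; SSW = ΣΣ(x−x̄ᵢ)² = 800.833
MSB = 1629.941/3 = 543.3136; MSW = 800.833/27 = 29.6605
F = MSB/MSW = 18.3178
df = (3, 27)
p-value (upper-tail) = 0.00000
At α=0.01: p < α → reject H₀

reject H₀: yes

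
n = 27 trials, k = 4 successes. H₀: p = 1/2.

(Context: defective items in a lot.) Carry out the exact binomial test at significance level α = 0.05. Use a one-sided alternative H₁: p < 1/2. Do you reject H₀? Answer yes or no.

Exact binomial: n=27, k=4, p₀=1/2=0.5000
P(X≤4) from Σ C(n,i)·p₀^i·(1−p₀)^(n−i)
p-value (one-sided, H₁ less) = 0.00016
At α=0.05: p < α → reject H₀

reject H₀: yes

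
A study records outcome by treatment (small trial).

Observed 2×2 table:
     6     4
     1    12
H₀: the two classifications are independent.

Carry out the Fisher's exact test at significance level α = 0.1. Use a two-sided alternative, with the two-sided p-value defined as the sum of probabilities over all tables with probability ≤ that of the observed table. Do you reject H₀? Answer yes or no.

Margins: r₁=10, r₂=13, c₁=7, c₂=16, n=23
p_obs = C(10,6)·C(13,1)/C(23,7); sum pmf over tables with pmf ≤ p_obs
p-value (two-sided) = 0.01862
At α=0.1: p < α → reject H₀

reject H₀: yes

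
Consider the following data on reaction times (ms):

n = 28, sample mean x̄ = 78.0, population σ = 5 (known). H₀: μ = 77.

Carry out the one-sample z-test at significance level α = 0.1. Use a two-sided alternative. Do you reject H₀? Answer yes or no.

reject H₀: no

SE = σ/√n = 5/√28 = 0.9449
z = (x̄−μ₀)/SE = (78.0−77)/0.9449 = 1.0583
p-value (two-sided) = 0.28992
At α=0.1: p ≥ α → fail to reject H₀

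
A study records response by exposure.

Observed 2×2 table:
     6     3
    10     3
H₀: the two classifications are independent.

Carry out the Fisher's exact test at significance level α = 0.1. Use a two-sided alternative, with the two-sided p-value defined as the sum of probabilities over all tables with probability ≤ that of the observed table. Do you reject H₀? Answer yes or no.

Margins: r₁=9, r₂=13, c₁=16, c₂=6, n=22
p_obs = C(9,6)·C(13,10)/C(22,16); sum pmf over tables with pmf ≤ p_obs
p-value (two-sided) = 0.65502
At α=0.1: p ≥ α → fail to reject H₀

reject H₀: no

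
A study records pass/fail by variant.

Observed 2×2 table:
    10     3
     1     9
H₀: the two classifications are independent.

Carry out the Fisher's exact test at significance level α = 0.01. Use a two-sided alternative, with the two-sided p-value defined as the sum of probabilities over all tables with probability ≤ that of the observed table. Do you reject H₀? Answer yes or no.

reject H₀: yes

Margins: r₁=13, r₂=10, c₁=11, c₂=12, n=23
p_obs = C(13,10)·C(10,1)/C(23,11); sum pmf over tables with pmf ≤ p_obs
p-value (two-sided) = 0.00276
At α=0.01: p < α → reject H₀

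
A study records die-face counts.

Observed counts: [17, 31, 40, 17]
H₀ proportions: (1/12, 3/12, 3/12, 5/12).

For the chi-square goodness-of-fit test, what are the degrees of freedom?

degrees of freedom = 3

df = k − 1 = 4 − 1 = 3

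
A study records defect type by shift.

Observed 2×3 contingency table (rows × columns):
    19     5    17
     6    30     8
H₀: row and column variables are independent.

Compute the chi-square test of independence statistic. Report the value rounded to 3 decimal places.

test statistic = 27.786

Row totals [41, 44], col totals [25, 35, 25], n=85
χ² = (19−12.06)²/12.06 + (5−16.88)²/16.88 + (17−12.06)²/12.06 + (6−12.94)²/12.94 + (30−18.12)²/18.12 + (8−12.94)²/12.94 = 27.7859
df = 2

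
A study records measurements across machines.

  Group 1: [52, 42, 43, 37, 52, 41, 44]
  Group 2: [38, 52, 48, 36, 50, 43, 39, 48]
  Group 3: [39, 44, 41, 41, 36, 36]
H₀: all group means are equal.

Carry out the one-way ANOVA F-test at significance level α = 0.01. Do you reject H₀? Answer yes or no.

reject H₀: no

Group means [44.43, 44.25, 39.50], grand mean 42.952
SSB = Σnᵢ(x̄ᵢ−x̄)² = 100.238; SSW = ΣΣ(x−x̄ᵢ)² = 496.714
MSB = 100.238/2 = 50.1190; MSW = 496.714/18 = 27.5952
F = MSB/MSW = 1.8162
df = (2, 18)
p-value (upper-tail) = 0.19121
At α=0.01: p ≥ α → fail to reject H₀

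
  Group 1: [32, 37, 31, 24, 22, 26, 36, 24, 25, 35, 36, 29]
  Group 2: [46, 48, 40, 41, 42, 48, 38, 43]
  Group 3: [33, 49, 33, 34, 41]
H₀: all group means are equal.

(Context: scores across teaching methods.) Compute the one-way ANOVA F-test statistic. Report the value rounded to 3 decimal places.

Group means [29.75, 43.25, 38.00], grand mean 35.720
SSB = Σnᵢ(x̄ᵢ−x̄)² = 907.290; SSW = ΣΣ(x−x̄ᵢ)² = 621.750
MSB = 907.290/2 = 453.6450; MSW = 621.750/22 = 28.2614
F = MSB/MSW = 16.0518
df = (2, 22)

test statistic = 16.052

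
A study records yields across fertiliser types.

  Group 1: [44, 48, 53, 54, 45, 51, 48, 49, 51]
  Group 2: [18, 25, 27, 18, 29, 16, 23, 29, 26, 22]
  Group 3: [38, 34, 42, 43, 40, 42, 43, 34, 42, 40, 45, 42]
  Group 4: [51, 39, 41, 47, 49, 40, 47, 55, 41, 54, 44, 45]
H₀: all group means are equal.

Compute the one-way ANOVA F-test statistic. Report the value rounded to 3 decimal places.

test statistic = 69.747

Group means [49.22, 23.30, 40.42, 46.08], grand mean 39.860
SSB = Σnᵢ(x̄ᵢ−x̄)² = 3999.674; SSW = ΣΣ(x−x̄ᵢ)² = 745.489
MSB = 3999.674/3 = 1333.2246; MSW = 745.489/39 = 19.1151
F = MSB/MSW = 69.7472
df = (3, 39)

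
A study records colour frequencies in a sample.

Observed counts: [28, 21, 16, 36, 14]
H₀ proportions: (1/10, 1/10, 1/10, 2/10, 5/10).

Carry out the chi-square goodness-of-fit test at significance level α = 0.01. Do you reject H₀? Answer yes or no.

n = 115; E_i = n·p_i = [11.50, 11.50, 11.50, 23.00, 57.50]
χ² = (28−11.50)²/11.50 + (21−11.50)²/11.50 + (16−11.50)²/11.50 + (36−23.00)²/23.00 + (14−57.50)²/57.50 = 73.5391
df = 4
p-value (upper-tail) = 0.00000
At α=0.01: p < α → reject H₀

reject H₀: yes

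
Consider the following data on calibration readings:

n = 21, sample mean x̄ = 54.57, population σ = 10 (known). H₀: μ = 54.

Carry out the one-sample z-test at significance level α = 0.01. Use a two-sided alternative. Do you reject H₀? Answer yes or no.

SE = σ/√n = 10/√21 = 2.1822
z = (x̄−μ₀)/SE = (54.57−54)/2.1822 = 0.2612
p-value (two-sided) = 0.79393
At α=0.01: p ≥ α → fail to reject H₀

reject H₀: no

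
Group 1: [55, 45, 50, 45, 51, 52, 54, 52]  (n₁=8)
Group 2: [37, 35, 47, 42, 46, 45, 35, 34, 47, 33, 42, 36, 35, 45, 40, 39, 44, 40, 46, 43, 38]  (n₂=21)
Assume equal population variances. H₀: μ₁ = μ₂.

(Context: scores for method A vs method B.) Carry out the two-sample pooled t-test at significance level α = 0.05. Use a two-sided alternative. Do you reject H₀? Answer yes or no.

x̄₁=50.500, s₁=3.742, n₁=8
x̄₂=40.429, s₂=4.686, n₂=21
s_p² = [7·3.742² + 20·4.686²]/27 = 19.8942
SE = √(s_p²·(1/8+1/21)) = 1.8531
t = (50.500−40.429)/1.8531 = 5.4348
df = 27
p-value (two-sided) = 0.00001
At α=0.05: p < α → reject H₀

reject H₀: yes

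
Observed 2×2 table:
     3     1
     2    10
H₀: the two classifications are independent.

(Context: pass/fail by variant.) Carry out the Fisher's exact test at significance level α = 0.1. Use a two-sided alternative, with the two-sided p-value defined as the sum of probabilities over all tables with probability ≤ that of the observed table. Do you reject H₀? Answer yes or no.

Margins: r₁=4, r₂=12, c₁=5, c₂=11, n=16
p_obs = C(4,3)·C(12,2)/C(16,5); sum pmf over tables with pmf ≤ p_obs
p-value (two-sided) = 0.06319
At α=0.1: p < α → reject H₀

reject H₀: yes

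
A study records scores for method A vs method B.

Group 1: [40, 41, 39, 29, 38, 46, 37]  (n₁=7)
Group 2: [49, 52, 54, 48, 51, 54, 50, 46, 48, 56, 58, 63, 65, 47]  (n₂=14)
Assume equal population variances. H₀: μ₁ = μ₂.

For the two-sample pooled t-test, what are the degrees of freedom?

df = n₁ + n₂ − 2 = 7 + 14 − 2 = 19

degrees of freedom = 19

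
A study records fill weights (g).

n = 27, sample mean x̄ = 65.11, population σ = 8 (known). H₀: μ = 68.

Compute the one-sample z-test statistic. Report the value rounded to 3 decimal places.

test statistic = -1.877

SE = σ/√n = 8/√27 = 1.5396
z = (x̄−μ₀)/SE = (65.11−68)/1.5396 = -1.8771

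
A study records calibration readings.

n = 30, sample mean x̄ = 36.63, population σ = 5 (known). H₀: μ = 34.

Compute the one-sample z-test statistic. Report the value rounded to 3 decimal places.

SE = σ/√n = 5/√30 = 0.9129
z = (x̄−μ₀)/SE = (36.63−34)/0.9129 = 2.8810

test statistic = 2.881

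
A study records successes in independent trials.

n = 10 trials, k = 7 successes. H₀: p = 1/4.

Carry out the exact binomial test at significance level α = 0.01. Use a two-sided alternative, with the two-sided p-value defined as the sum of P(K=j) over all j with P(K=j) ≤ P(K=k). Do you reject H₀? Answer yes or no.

reject H₀: yes

Exact binomial: n=10, k=7, p₀=1/4=0.2500
P(X=j) = C(n,j)·p₀^j·(1−p₀)^(n−j); p = Σ P(X=j) over j with P(X=j) ≤ P(X=7)
p-value (two-sided) = 0.00351
At α=0.01: p < α → reject H₀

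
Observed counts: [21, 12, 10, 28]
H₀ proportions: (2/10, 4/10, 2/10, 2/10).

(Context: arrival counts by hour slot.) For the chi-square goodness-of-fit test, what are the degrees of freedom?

df = k − 1 = 4 − 1 = 3

degrees of freedom = 3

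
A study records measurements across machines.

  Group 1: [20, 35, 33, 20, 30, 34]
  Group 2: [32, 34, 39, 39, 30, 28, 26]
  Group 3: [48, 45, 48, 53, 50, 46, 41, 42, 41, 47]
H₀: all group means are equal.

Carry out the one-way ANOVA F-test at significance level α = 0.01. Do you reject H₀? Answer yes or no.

reject H₀: yes

Group means [28.67, 32.57, 46.10], grand mean 37.435
SSB = Σnᵢ(x̄ᵢ−x̄)² = 1377.705; SSW = ΣΣ(x−x̄ᵢ)² = 535.948
MSB = 1377.705/2 = 688.8523; MSW = 535.948/20 = 26.7974
F = MSB/MSW = 25.7060
df = (2, 20)
p-value (upper-tail) = 0.00000
At α=0.01: p < α → reject H₀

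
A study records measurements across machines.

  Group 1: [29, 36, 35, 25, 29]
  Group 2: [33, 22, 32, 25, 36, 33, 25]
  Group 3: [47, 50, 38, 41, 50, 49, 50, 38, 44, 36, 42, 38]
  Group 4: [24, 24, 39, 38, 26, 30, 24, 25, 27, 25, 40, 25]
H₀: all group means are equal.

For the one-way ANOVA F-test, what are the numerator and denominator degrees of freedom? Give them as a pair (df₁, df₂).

k = 4 groups, N = 36 total
df = (k−1, N−k) = (4−1, 36−4) = (3, 32)

degrees of freedom = [3, 32]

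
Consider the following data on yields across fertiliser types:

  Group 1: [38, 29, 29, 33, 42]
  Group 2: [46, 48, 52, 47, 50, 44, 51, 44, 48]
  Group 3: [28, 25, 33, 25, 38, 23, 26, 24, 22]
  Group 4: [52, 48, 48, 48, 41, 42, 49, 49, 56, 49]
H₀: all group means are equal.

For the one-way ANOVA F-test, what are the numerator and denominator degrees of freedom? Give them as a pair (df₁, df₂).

degrees of freedom = [3, 29]

k = 4 groups, N = 33 total
df = (k−1, N−k) = (4−1, 33−4) = (3, 29)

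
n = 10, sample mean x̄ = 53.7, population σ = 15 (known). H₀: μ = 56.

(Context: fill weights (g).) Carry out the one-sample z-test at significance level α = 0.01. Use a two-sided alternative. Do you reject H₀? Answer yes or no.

SE = σ/√n = 15/√10 = 4.7434
z = (x̄−μ₀)/SE = (53.7−56)/4.7434 = -0.4849
p-value (two-sided) = 0.62776
At α=0.01: p ≥ α → fail to reject H₀

reject H₀: no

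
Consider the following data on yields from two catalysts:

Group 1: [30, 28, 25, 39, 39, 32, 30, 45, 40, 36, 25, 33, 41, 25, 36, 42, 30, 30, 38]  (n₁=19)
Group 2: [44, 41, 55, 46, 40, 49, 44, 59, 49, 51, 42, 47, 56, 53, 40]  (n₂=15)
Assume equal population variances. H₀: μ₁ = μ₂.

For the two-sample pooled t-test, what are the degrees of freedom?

degrees of freedom = 32

df = n₁ + n₂ − 2 = 19 + 15 − 2 = 32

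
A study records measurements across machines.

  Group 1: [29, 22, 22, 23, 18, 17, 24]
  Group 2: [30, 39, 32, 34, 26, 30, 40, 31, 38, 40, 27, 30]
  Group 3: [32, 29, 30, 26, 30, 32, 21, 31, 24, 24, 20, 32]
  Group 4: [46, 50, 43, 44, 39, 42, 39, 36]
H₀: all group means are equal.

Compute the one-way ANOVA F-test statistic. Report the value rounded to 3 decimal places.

Group means [22.14, 33.08, 27.58, 42.38], grand mean 31.333
SSB = Σnᵢ(x̄ᵢ−x̄)² = 1772.101; SSW = ΣΣ(x−x̄ᵢ)² = 722.565
MSB = 1772.101/3 = 590.7004; MSW = 722.565/35 = 20.6447
F = MSB/MSW = 28.6127
df = (3, 35)

test statistic = 28.613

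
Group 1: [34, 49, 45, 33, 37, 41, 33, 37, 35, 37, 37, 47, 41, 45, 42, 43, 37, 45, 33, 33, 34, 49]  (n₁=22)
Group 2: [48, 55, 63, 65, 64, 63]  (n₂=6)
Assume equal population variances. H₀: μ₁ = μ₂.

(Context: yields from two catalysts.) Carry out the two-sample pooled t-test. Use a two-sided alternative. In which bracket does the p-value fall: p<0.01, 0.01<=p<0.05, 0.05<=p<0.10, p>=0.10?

p-value bracket: p<0.01

x̄₁=39.409, s₁=5.483, n₁=22
x̄₂=59.667, s₂=6.743, n₂=6
s_p² = [21·5.483² + 5·6.743²]/26 = 33.0251
SE = √(s_p²·(1/22+1/6)) = 2.6468
t = (39.409−59.667)/2.6468 = -7.6537
df = 26
p-value (two-sided) = 0.00000
→ bracket: p<0.01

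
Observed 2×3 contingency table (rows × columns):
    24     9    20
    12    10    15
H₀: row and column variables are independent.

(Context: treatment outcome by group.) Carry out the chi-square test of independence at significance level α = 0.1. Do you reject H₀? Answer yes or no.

reject H₀: no

Row totals [53, 37], col totals [36, 19, 35], n=90
χ² = (24−21.20)²/21.20 + (9−11.19)²/11.19 + (20−20.61)²/20.61 + (12−14.80)²/14.80 + (10−7.81)²/7.81 + (15−14.39)²/14.39 = 1.9852
df = 2
p-value (upper-tail) = 0.37061
At α=0.1: p ≥ α → fail to reject H₀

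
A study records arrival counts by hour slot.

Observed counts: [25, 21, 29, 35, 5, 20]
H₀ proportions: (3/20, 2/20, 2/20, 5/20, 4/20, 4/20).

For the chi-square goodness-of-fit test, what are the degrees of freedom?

df = k − 1 = 6 − 1 = 5

degrees of freedom = 5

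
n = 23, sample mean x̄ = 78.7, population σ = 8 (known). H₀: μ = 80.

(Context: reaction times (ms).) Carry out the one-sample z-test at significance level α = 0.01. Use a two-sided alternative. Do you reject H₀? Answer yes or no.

reject H₀: no

SE = σ/√n = 8/√23 = 1.6681
z = (x̄−μ₀)/SE = (78.7−80)/1.6681 = -0.7793
p-value (two-sided) = 0.43579
At α=0.01: p ≥ α → fail to reject H₀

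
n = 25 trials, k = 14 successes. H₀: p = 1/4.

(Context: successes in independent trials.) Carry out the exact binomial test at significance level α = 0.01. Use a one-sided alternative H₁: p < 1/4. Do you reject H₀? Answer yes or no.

Exact binomial: n=25, k=14, p₀=1/4=0.2500
P(X≤14) from Σ C(n,i)·p₀^i·(1−p₀)^(n−i)
p-value (one-sided, H₁ less) = 0.99979
At α=0.01: p ≥ α → fail to reject H₀

reject H₀: no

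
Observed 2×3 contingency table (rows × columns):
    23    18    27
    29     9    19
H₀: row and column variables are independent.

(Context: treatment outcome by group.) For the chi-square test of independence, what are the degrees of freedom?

degrees of freedom = 2

df = (r−1)(c−1) = (2−1)·(3−1) = 2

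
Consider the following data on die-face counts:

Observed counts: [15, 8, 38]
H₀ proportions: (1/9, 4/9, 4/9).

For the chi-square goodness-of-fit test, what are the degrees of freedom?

df = k − 1 = 3 − 1 = 2

degrees of freedom = 2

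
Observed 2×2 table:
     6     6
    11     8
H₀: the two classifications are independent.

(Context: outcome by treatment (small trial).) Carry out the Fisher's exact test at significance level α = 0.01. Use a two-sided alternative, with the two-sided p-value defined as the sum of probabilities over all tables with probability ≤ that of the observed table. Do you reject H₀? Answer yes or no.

Margins: r₁=12, r₂=19, c₁=17, c₂=14, n=31
p_obs = C(12,6)·C(19,11)/C(31,17); sum pmf over tables with pmf ≤ p_obs
p-value (two-sided) = 0.72410
At α=0.01: p ≥ α → fail to reject H₀

reject H₀: no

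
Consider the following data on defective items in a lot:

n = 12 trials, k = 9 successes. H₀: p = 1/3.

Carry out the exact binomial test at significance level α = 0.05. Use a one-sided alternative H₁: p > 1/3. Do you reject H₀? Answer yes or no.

reject H₀: yes

Exact binomial: n=12, k=9, p₀=1/3=0.3333
P(X≥9) from Σ C(n,i)·p₀^i·(1−p₀)^(n−i)
p-value (one-sided, H₁ greater) = 0.00386
At α=0.05: p < α → reject H₀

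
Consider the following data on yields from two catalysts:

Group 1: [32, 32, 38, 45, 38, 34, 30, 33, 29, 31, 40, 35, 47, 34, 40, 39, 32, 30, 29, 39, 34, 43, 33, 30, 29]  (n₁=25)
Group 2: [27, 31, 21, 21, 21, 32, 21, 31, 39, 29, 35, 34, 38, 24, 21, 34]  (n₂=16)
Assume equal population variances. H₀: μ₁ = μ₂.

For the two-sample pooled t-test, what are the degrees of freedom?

degrees of freedom = 39

df = n₁ + n₂ − 2 = 25 + 16 − 2 = 39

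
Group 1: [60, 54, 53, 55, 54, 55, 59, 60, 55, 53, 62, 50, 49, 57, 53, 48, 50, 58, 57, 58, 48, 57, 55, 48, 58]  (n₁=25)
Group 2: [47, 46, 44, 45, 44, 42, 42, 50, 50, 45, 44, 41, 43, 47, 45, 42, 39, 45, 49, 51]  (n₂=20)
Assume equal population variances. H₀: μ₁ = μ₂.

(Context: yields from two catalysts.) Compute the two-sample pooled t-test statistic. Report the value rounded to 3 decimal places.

test statistic = 8.596

x̄₁=54.640, s₁=4.071, n₁=25
x̄₂=45.050, s₂=3.220, n₂=20
s_p² = [24·4.071² + 19·3.220²]/43 = 13.8305
SE = √(s_p²·(1/25+1/20)) = 1.1157
t = (54.640−45.050)/1.1157 = 8.5957
df = 43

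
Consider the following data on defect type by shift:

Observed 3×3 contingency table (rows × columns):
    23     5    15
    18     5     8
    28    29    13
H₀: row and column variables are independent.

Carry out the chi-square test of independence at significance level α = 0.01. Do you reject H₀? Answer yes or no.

reject H₀: yes

Row totals [43, 31, 70], col totals [69, 39, 36], n=144
χ² = (23−20.60)²/20.60 + (5−11.65)²/11.65 + (15−10.75)²/10.75 + (18−14.85)²/14.85 + (5−8.40)²/8.40 + (8−7.75)²/7.75 + (28−33.54)²/33.54 + (29−18.96)²/18.96 + (13−17.50)²/17.50 = 15.1906
df = 4
p-value (upper-tail) = 0.00432
At α=0.01: p < α → reject H₀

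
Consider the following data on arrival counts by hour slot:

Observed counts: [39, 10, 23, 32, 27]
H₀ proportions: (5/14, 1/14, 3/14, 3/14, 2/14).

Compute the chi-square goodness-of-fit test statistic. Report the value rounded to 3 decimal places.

n = 131; E_i = n·p_i = [46.79, 9.36, 28.07, 28.07, 18.71]
χ² = (39−46.79)²/46.79 + (10−9.36)²/9.36 + (23−28.07)²/28.07 + (32−28.07)²/28.07 + (27−18.71)²/18.71 = 6.4743
df = 4

test statistic = 6.474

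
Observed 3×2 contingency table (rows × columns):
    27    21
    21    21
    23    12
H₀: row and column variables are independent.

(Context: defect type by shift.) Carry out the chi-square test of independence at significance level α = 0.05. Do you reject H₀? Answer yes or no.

reject H₀: no

Row totals [48, 42, 35], col totals [71, 54], n=125
χ² = (27−27.26)²/27.26 + (21−20.74)²/20.74 + (21−23.86)²/23.86 + (21−18.14)²/18.14 + (23−19.88)²/19.88 + (12−15.12)²/15.12 = 1.9309
df = 2
p-value (upper-tail) = 0.38082
At α=0.05: p ≥ α → fail to reject H₀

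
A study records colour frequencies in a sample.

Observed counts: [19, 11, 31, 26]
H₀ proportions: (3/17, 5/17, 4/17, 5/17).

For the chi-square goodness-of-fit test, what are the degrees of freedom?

degrees of freedom = 3

df = k − 1 = 4 − 1 = 3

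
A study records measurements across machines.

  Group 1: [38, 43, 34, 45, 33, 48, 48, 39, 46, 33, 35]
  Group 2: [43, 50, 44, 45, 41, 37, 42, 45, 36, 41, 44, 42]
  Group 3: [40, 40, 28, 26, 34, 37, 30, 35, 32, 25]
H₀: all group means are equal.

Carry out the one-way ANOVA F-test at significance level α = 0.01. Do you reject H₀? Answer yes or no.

Group means [40.18, 42.50, 32.70], grand mean 38.758
SSB = Σnᵢ(x̄ᵢ−x̄)² = 557.324; SSW = ΣΣ(x−x̄ᵢ)² = 778.736
MSB = 557.324/2 = 278.6621; MSW = 778.736/30 = 25.9579
F = MSB/MSW = 10.7352
df = (2, 30)
p-value (upper-tail) = 0.00030
At α=0.01: p < α → reject H₀

reject H₀: yes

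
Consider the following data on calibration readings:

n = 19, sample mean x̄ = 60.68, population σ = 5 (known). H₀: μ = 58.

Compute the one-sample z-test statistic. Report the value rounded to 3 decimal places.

SE = σ/√n = 5/√19 = 1.1471
z = (x̄−μ₀)/SE = (60.68−58)/1.1471 = 2.3364

test statistic = 2.336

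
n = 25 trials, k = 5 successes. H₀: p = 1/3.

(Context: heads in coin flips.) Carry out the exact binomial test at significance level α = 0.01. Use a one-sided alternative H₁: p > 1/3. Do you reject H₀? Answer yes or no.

Exact binomial: n=25, k=5, p₀=1/3=0.3333
P(X≥5) from Σ C(n,i)·p₀^i·(1−p₀)^(n−i)
p-value (one-sided, H₁ greater) = 0.95380
At α=0.01: p ≥ α → fail to reject H₀

reject H₀: no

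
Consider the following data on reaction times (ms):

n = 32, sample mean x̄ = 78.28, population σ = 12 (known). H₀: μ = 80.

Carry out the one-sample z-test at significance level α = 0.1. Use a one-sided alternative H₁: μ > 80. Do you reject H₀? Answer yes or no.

SE = σ/√n = 12/√32 = 2.1213
z = (x̄−μ₀)/SE = (78.28−80)/2.1213 = -0.8108
p-value (one-sided, H₁ greater) = 0.79126
At α=0.1: p ≥ α → fail to reject H₀

reject H₀: no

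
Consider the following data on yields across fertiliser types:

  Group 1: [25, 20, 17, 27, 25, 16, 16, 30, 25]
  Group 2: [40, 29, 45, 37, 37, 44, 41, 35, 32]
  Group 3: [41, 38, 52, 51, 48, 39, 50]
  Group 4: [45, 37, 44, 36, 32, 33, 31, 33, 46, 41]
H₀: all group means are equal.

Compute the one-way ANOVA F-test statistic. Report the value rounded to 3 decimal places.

test statistic = 25.586

Group means [22.33, 37.78, 45.57, 37.80], grand mean 35.371
SSB = Σnᵢ(x̄ᵢ−x̄)² = 2369.302; SSW = ΣΣ(x−x̄ᵢ)² = 956.870
MSB = 2369.302/3 = 789.7672; MSW = 956.870/31 = 30.8668
F = MSB/MSW = 25.5863
df = (3, 31)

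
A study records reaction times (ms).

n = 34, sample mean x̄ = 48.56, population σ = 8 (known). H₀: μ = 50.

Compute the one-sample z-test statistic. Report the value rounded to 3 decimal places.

test statistic = -1.050

SE = σ/√n = 8/√34 = 1.3720
z = (x̄−μ₀)/SE = (48.56−50)/1.3720 = -1.0496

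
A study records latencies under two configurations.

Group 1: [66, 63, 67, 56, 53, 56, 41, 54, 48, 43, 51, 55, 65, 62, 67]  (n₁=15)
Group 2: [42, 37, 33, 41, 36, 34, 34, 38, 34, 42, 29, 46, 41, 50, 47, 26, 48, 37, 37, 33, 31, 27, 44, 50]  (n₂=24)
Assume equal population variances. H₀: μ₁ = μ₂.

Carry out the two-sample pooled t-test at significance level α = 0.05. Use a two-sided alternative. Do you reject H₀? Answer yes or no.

reject H₀: yes

x̄₁=56.467, s₁=8.459, n₁=15
x̄₂=38.208, s₂=6.972, n₂=24
s_p² = [14·8.459² + 23·6.972²]/37 = 57.2890
SE = √(s_p²·(1/15+1/24)) = 2.4912
t = (56.467−38.208)/2.4912 = 7.3290
df = 37
p-value (two-sided) = 0.00000
At α=0.05: p < α → reject H₀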